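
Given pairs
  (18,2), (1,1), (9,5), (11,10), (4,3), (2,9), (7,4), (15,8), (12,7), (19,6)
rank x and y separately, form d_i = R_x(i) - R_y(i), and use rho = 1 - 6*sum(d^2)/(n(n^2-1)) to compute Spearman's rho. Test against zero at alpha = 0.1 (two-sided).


Step 1: Rank x and y separately (midranks; no ties here).
rank(x): 18->9, 1->1, 9->5, 11->6, 4->3, 2->2, 7->4, 15->8, 12->7, 19->10
rank(y): 2->2, 1->1, 5->5, 10->10, 3->3, 9->9, 4->4, 8->8, 7->7, 6->6
Step 2: d_i = R_x(i) - R_y(i); compute d_i^2.
  (9-2)^2=49, (1-1)^2=0, (5-5)^2=0, (6-10)^2=16, (3-3)^2=0, (2-9)^2=49, (4-4)^2=0, (8-8)^2=0, (7-7)^2=0, (10-6)^2=16
sum(d^2) = 130.
Step 3: rho = 1 - 6*130 / (10*(10^2 - 1)) = 1 - 780/990 = 0.212121.
Step 4: Under H0, t = rho * sqrt((n-2)/(1-rho^2)) = 0.6139 ~ t(8).
Step 5: Two-sided p-value from the t-distribution with 8 df = 0.556306.
Step 6: alpha = 0.1. fail to reject H0.

rho = 0.2121, p = 0.556306, fail to reject H0 at alpha = 0.1.


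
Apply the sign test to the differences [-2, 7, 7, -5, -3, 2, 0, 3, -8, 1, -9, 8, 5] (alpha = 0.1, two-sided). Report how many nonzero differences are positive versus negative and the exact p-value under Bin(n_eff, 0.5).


Step 1: Discard zero differences. Original n = 13; n_eff = number of nonzero differences = 12.
Nonzero differences (with sign): -2, +7, +7, -5, -3, +2, +3, -8, +1, -9, +8, +5
Step 2: Count signs: positive = 7, negative = 5.
Step 3: Under H0: P(positive) = 0.5, so the number of positives S ~ Bin(12, 0.5).
Step 4: Two-sided exact p-value = sum of Bin(12,0.5) probabilities at or below the observed probability = 0.774414.
Step 5: alpha = 0.1. fail to reject H0.

n_eff = 12, pos = 7, neg = 5, p = 0.774414, fail to reject H0.


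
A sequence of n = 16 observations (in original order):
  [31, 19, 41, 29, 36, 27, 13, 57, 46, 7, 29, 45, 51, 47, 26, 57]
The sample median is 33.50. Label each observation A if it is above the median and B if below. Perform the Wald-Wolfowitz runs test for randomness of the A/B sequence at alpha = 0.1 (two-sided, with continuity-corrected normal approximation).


Step 1: Compute median = 33.50; label A = above, B = below.
Labels in order: BBABABBAABBAAABA  (n_A = 8, n_B = 8)
Step 2: Count runs R = 10.
Step 3: Under H0 (random ordering), E[R] = 2*n_A*n_B/(n_A+n_B) + 1 = 2*8*8/16 + 1 = 9.0000.
        Var[R] = 2*n_A*n_B*(2*n_A*n_B - n_A - n_B) / ((n_A+n_B)^2 * (n_A+n_B-1)) = 14336/3840 = 3.7333.
        SD[R] = 1.9322.
Step 4: Continuity-corrected z = (R - 0.5 - E[R]) / SD[R] = (10 - 0.5 - 9.0000) / 1.9322 = 0.2588.
Step 5: Two-sided p-value via normal approximation = 2*(1 - Phi(|z|)) = 0.795809.
Step 6: alpha = 0.1. fail to reject H0.

R = 10, z = 0.2588, p = 0.795809, fail to reject H0.


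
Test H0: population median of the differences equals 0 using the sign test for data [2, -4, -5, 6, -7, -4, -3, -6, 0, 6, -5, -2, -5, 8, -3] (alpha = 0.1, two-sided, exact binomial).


Step 1: Discard zero differences. Original n = 15; n_eff = number of nonzero differences = 14.
Nonzero differences (with sign): +2, -4, -5, +6, -7, -4, -3, -6, +6, -5, -2, -5, +8, -3
Step 2: Count signs: positive = 4, negative = 10.
Step 3: Under H0: P(positive) = 0.5, so the number of positives S ~ Bin(14, 0.5).
Step 4: Two-sided exact p-value = sum of Bin(14,0.5) probabilities at or below the observed probability = 0.179565.
Step 5: alpha = 0.1. fail to reject H0.

n_eff = 14, pos = 4, neg = 10, p = 0.179565, fail to reject H0.


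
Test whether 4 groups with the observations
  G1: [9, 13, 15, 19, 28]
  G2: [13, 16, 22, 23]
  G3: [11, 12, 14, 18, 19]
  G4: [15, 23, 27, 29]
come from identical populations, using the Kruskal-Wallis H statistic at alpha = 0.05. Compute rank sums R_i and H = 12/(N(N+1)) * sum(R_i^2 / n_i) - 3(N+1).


Step 1: Combine all N = 18 observations and assign midranks.
sorted (value, group, rank): (9,G1,1), (11,G3,2), (12,G3,3), (13,G1,4.5), (13,G2,4.5), (14,G3,6), (15,G1,7.5), (15,G4,7.5), (16,G2,9), (18,G3,10), (19,G1,11.5), (19,G3,11.5), (22,G2,13), (23,G2,14.5), (23,G4,14.5), (27,G4,16), (28,G1,17), (29,G4,18)
Step 2: Sum ranks within each group.
R_1 = 41.5 (n_1 = 5)
R_2 = 41 (n_2 = 4)
R_3 = 32.5 (n_3 = 5)
R_4 = 56 (n_4 = 4)
Step 3: H = 12/(N(N+1)) * sum(R_i^2/n_i) - 3(N+1)
     = 12/(18*19) * (41.5^2/5 + 41^2/4 + 32.5^2/5 + 56^2/4) - 3*19
     = 0.035088 * 1759.95 - 57
     = 4.752632.
Step 4: Ties present; correction factor C = 1 - 24/(18^3 - 18) = 0.995872. Corrected H = 4.752632 / 0.995872 = 4.772332.
Step 5: Under H0, H ~ chi^2(3); p-value = 0.189248.
Step 6: alpha = 0.05. fail to reject H0.

H = 4.7723, df = 3, p = 0.189248, fail to reject H0.


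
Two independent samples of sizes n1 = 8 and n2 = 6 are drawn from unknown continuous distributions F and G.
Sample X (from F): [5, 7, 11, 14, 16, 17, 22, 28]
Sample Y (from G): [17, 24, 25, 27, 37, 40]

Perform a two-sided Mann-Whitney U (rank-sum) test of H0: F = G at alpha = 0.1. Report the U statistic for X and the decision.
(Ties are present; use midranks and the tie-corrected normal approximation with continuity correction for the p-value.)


Step 1: Combine and sort all 14 observations; assign midranks.
sorted (value, group): (5,X), (7,X), (11,X), (14,X), (16,X), (17,X), (17,Y), (22,X), (24,Y), (25,Y), (27,Y), (28,X), (37,Y), (40,Y)
ranks: 5->1, 7->2, 11->3, 14->4, 16->5, 17->6.5, 17->6.5, 22->8, 24->9, 25->10, 27->11, 28->12, 37->13, 40->14
Step 2: Rank sum for X: R1 = 1 + 2 + 3 + 4 + 5 + 6.5 + 8 + 12 = 41.5.
Step 3: U_X = R1 - n1(n1+1)/2 = 41.5 - 8*9/2 = 41.5 - 36 = 5.5.
       U_Y = n1*n2 - U_X = 48 - 5.5 = 42.5.
Step 4: Ties are present, so use the tie-corrected normal approximation (with continuity correction) for the p-value.
Step 5: p-value = 0.020000; compare to alpha = 0.1. reject H0.

U_X = 5.5, p = 0.020000, reject H0 at alpha = 0.1.


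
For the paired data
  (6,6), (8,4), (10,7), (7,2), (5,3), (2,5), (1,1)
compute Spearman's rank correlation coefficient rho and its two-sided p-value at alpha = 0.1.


Step 1: Rank x and y separately (midranks; no ties here).
rank(x): 6->4, 8->6, 10->7, 7->5, 5->3, 2->2, 1->1
rank(y): 6->6, 4->4, 7->7, 2->2, 3->3, 5->5, 1->1
Step 2: d_i = R_x(i) - R_y(i); compute d_i^2.
  (4-6)^2=4, (6-4)^2=4, (7-7)^2=0, (5-2)^2=9, (3-3)^2=0, (2-5)^2=9, (1-1)^2=0
sum(d^2) = 26.
Step 3: rho = 1 - 6*26 / (7*(7^2 - 1)) = 1 - 156/336 = 0.535714.
Step 4: Under H0, t = rho * sqrt((n-2)/(1-rho^2)) = 1.4186 ~ t(5).
Step 5: Two-sided p-value from the t-distribution with 5 df = 0.215217.
Step 6: alpha = 0.1. fail to reject H0.

rho = 0.5357, p = 0.215217, fail to reject H0 at alpha = 0.1.


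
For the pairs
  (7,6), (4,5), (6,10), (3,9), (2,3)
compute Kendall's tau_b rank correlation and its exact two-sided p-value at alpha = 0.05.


Step 1: Enumerate the 10 unordered pairs (i,j) with i<j and classify each by sign(x_j-x_i) * sign(y_j-y_i).
  (1,2):dx=-3,dy=-1->C; (1,3):dx=-1,dy=+4->D; (1,4):dx=-4,dy=+3->D; (1,5):dx=-5,dy=-3->C
  (2,3):dx=+2,dy=+5->C; (2,4):dx=-1,dy=+4->D; (2,5):dx=-2,dy=-2->C; (3,4):dx=-3,dy=-1->C
  (3,5):dx=-4,dy=-7->C; (4,5):dx=-1,dy=-6->C
Step 2: C = 7, D = 3, total pairs = 10.
Step 3: tau = (C - D)/(n(n-1)/2) = (7 - 3)/10 = 0.400000.
Step 4: Exact two-sided p-value (enumerate n! = 120 permutations of y under H0): p = 0.483333.
Step 5: alpha = 0.05. fail to reject H0.

tau_b = 0.4000 (C=7, D=3), p = 0.483333, fail to reject H0.


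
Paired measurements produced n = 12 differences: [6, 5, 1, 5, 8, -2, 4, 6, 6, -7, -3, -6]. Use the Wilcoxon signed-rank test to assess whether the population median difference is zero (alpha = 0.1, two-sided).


Step 1: Drop any zero differences (none here) and take |d_i|.
|d| = [6, 5, 1, 5, 8, 2, 4, 6, 6, 7, 3, 6]
Step 2: Midrank |d_i| (ties get averaged ranks).
ranks: |6|->8.5, |5|->5.5, |1|->1, |5|->5.5, |8|->12, |2|->2, |4|->4, |6|->8.5, |6|->8.5, |7|->11, |3|->3, |6|->8.5
Step 3: Attach original signs; sum ranks with positive sign and with negative sign.
W+ = 8.5 + 5.5 + 1 + 5.5 + 12 + 4 + 8.5 + 8.5 = 53.5
W- = 2 + 11 + 3 + 8.5 = 24.5
(Check: W+ + W- = 78 should equal n(n+1)/2 = 78.)
Step 4: Test statistic W = min(W+, W-) = 24.5.
Step 5: Ties in |d|, so use the tie-corrected normal approximation.
        E[W] = n(n+1)/4 = 12*13/4 = 39.
        Tie groups: |d|=5 (t=2), |d|=6 (t=4); sum(t^3 - t) = 66.
        Var[W] = n(n+1)(2n+1)/24 - sum(t^3-t)/48 = 3900/24 - 66/48 = 161.125.
        z = (W - E[W]) / sqrt(Var[W]) = (24.5 - 39) / 12.6935 = -1.1423.
        Two-sided p = 2*Phi(z) = 0.253322.
Step 6: alpha = 0.1. fail to reject H0.

W+ = 53.5, W- = 24.5, W = min = 24.5, p = 0.253322, fail to reject H0.


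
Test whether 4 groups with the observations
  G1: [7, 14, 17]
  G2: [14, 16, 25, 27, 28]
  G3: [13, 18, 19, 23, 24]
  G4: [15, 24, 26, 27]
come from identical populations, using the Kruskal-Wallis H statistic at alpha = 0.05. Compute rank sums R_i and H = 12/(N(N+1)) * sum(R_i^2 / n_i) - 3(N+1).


Step 1: Combine all N = 17 observations and assign midranks.
sorted (value, group, rank): (7,G1,1), (13,G3,2), (14,G1,3.5), (14,G2,3.5), (15,G4,5), (16,G2,6), (17,G1,7), (18,G3,8), (19,G3,9), (23,G3,10), (24,G3,11.5), (24,G4,11.5), (25,G2,13), (26,G4,14), (27,G2,15.5), (27,G4,15.5), (28,G2,17)
Step 2: Sum ranks within each group.
R_1 = 11.5 (n_1 = 3)
R_2 = 55 (n_2 = 5)
R_3 = 40.5 (n_3 = 5)
R_4 = 46 (n_4 = 4)
Step 3: H = 12/(N(N+1)) * sum(R_i^2/n_i) - 3(N+1)
     = 12/(17*18) * (11.5^2/3 + 55^2/5 + 40.5^2/5 + 46^2/4) - 3*18
     = 0.039216 * 1506.13 - 54
     = 5.064052.
Step 4: Ties present; correction factor C = 1 - 18/(17^3 - 17) = 0.996324. Corrected H = 5.064052 / 0.996324 = 5.082739.
Step 5: Under H0, H ~ chi^2(3); p-value = 0.165838.
Step 6: alpha = 0.05. fail to reject H0.

H = 5.0827, df = 3, p = 0.165838, fail to reject H0.


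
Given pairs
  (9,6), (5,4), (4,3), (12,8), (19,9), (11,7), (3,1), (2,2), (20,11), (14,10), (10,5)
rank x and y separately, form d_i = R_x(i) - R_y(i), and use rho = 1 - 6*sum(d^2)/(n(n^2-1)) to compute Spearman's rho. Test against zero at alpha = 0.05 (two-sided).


Step 1: Rank x and y separately (midranks; no ties here).
rank(x): 9->5, 5->4, 4->3, 12->8, 19->10, 11->7, 3->2, 2->1, 20->11, 14->9, 10->6
rank(y): 6->6, 4->4, 3->3, 8->8, 9->9, 7->7, 1->1, 2->2, 11->11, 10->10, 5->5
Step 2: d_i = R_x(i) - R_y(i); compute d_i^2.
  (5-6)^2=1, (4-4)^2=0, (3-3)^2=0, (8-8)^2=0, (10-9)^2=1, (7-7)^2=0, (2-1)^2=1, (1-2)^2=1, (11-11)^2=0, (9-10)^2=1, (6-5)^2=1
sum(d^2) = 6.
Step 3: rho = 1 - 6*6 / (11*(11^2 - 1)) = 1 - 36/1320 = 0.972727.
Step 4: Under H0, t = rho * sqrt((n-2)/(1-rho^2)) = 12.5810 ~ t(9).
Step 5: Two-sided p-value from the t-distribution with 9 df = 0.000001.
Step 6: alpha = 0.05. reject H0.

rho = 0.9727, p = 0.000001, reject H0 at alpha = 0.05.


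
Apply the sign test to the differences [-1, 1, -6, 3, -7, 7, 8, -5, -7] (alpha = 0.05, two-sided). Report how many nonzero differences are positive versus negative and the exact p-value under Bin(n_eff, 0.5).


Step 1: Discard zero differences. Original n = 9; n_eff = number of nonzero differences = 9.
Nonzero differences (with sign): -1, +1, -6, +3, -7, +7, +8, -5, -7
Step 2: Count signs: positive = 4, negative = 5.
Step 3: Under H0: P(positive) = 0.5, so the number of positives S ~ Bin(9, 0.5).
Step 4: Two-sided exact p-value = sum of Bin(9,0.5) probabilities at or below the observed probability = 1.000000.
Step 5: alpha = 0.05. fail to reject H0.

n_eff = 9, pos = 4, neg = 5, p = 1.000000, fail to reject H0.


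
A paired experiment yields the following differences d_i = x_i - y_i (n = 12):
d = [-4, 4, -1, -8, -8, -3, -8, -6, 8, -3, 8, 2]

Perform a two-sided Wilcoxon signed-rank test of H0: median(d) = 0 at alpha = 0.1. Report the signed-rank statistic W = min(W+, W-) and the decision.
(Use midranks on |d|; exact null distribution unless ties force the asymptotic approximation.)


Step 1: Drop any zero differences (none here) and take |d_i|.
|d| = [4, 4, 1, 8, 8, 3, 8, 6, 8, 3, 8, 2]
Step 2: Midrank |d_i| (ties get averaged ranks).
ranks: |4|->5.5, |4|->5.5, |1|->1, |8|->10, |8|->10, |3|->3.5, |8|->10, |6|->7, |8|->10, |3|->3.5, |8|->10, |2|->2
Step 3: Attach original signs; sum ranks with positive sign and with negative sign.
W+ = 5.5 + 10 + 10 + 2 = 27.5
W- = 5.5 + 1 + 10 + 10 + 3.5 + 10 + 7 + 3.5 = 50.5
(Check: W+ + W- = 78 should equal n(n+1)/2 = 78.)
Step 4: Test statistic W = min(W+, W-) = 27.5.
Step 5: Ties in |d|, so use the tie-corrected normal approximation.
        E[W] = n(n+1)/4 = 12*13/4 = 39.
        Tie groups: |d|=3 (t=2), |d|=4 (t=2), |d|=8 (t=5); sum(t^3 - t) = 132.
        Var[W] = n(n+1)(2n+1)/24 - sum(t^3-t)/48 = 3900/24 - 132/48 = 159.75.
        z = (W - E[W]) / sqrt(Var[W]) = (27.5 - 39) / 12.6392 = -0.9099.
        Two-sided p = 2*Phi(z) = 0.362893.
Step 6: alpha = 0.1. fail to reject H0.

W+ = 27.5, W- = 50.5, W = min = 27.5, p = 0.362893, fail to reject H0.


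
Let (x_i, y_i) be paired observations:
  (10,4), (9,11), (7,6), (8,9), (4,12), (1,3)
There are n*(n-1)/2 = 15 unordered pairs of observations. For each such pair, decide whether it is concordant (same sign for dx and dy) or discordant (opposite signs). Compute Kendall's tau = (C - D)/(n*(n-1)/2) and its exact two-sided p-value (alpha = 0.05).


Step 1: Enumerate the 15 unordered pairs (i,j) with i<j and classify each by sign(x_j-x_i) * sign(y_j-y_i).
  (1,2):dx=-1,dy=+7->D; (1,3):dx=-3,dy=+2->D; (1,4):dx=-2,dy=+5->D; (1,5):dx=-6,dy=+8->D
  (1,6):dx=-9,dy=-1->C; (2,3):dx=-2,dy=-5->C; (2,4):dx=-1,dy=-2->C; (2,5):dx=-5,dy=+1->D
  (2,6):dx=-8,dy=-8->C; (3,4):dx=+1,dy=+3->C; (3,5):dx=-3,dy=+6->D; (3,6):dx=-6,dy=-3->C
  (4,5):dx=-4,dy=+3->D; (4,6):dx=-7,dy=-6->C; (5,6):dx=-3,dy=-9->C
Step 2: C = 8, D = 7, total pairs = 15.
Step 3: tau = (C - D)/(n(n-1)/2) = (8 - 7)/15 = 0.066667.
Step 4: Exact two-sided p-value (enumerate n! = 720 permutations of y under H0): p = 1.000000.
Step 5: alpha = 0.05. fail to reject H0.

tau_b = 0.0667 (C=8, D=7), p = 1.000000, fail to reject H0.


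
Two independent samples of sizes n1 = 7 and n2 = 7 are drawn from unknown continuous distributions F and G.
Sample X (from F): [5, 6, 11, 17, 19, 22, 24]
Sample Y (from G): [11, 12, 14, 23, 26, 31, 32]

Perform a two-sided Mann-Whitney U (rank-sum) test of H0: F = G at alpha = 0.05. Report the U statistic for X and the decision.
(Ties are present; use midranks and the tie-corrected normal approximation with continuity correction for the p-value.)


Step 1: Combine and sort all 14 observations; assign midranks.
sorted (value, group): (5,X), (6,X), (11,X), (11,Y), (12,Y), (14,Y), (17,X), (19,X), (22,X), (23,Y), (24,X), (26,Y), (31,Y), (32,Y)
ranks: 5->1, 6->2, 11->3.5, 11->3.5, 12->5, 14->6, 17->7, 19->8, 22->9, 23->10, 24->11, 26->12, 31->13, 32->14
Step 2: Rank sum for X: R1 = 1 + 2 + 3.5 + 7 + 8 + 9 + 11 = 41.5.
Step 3: U_X = R1 - n1(n1+1)/2 = 41.5 - 7*8/2 = 41.5 - 28 = 13.5.
       U_Y = n1*n2 - U_X = 49 - 13.5 = 35.5.
Step 4: Ties are present, so use the tie-corrected normal approximation (with continuity correction) for the p-value.
Step 5: p-value = 0.179234; compare to alpha = 0.05. fail to reject H0.

U_X = 13.5, p = 0.179234, fail to reject H0 at alpha = 0.05.


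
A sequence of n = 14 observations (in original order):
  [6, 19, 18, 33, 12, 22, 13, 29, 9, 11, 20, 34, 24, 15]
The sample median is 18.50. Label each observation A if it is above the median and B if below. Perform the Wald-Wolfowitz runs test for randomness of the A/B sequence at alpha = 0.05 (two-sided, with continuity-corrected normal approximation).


Step 1: Compute median = 18.50; label A = above, B = below.
Labels in order: BABABABABBAAAB  (n_A = 7, n_B = 7)
Step 2: Count runs R = 11.
Step 3: Under H0 (random ordering), E[R] = 2*n_A*n_B/(n_A+n_B) + 1 = 2*7*7/14 + 1 = 8.0000.
        Var[R] = 2*n_A*n_B*(2*n_A*n_B - n_A - n_B) / ((n_A+n_B)^2 * (n_A+n_B-1)) = 8232/2548 = 3.2308.
        SD[R] = 1.7974.
Step 4: Continuity-corrected z = (R - 0.5 - E[R]) / SD[R] = (11 - 0.5 - 8.0000) / 1.7974 = 1.3909.
Step 5: Two-sided p-value via normal approximation = 2*(1 - Phi(|z|)) = 0.164264.
Step 6: alpha = 0.05. fail to reject H0.

R = 11, z = 1.3909, p = 0.164264, fail to reject H0.


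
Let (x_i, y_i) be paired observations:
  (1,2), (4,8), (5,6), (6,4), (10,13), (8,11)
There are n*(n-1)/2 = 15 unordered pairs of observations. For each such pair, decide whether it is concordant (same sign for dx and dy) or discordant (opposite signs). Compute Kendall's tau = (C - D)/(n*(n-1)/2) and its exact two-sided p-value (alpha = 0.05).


Step 1: Enumerate the 15 unordered pairs (i,j) with i<j and classify each by sign(x_j-x_i) * sign(y_j-y_i).
  (1,2):dx=+3,dy=+6->C; (1,3):dx=+4,dy=+4->C; (1,4):dx=+5,dy=+2->C; (1,5):dx=+9,dy=+11->C
  (1,6):dx=+7,dy=+9->C; (2,3):dx=+1,dy=-2->D; (2,4):dx=+2,dy=-4->D; (2,5):dx=+6,dy=+5->C
  (2,6):dx=+4,dy=+3->C; (3,4):dx=+1,dy=-2->D; (3,5):dx=+5,dy=+7->C; (3,6):dx=+3,dy=+5->C
  (4,5):dx=+4,dy=+9->C; (4,6):dx=+2,dy=+7->C; (5,6):dx=-2,dy=-2->C
Step 2: C = 12, D = 3, total pairs = 15.
Step 3: tau = (C - D)/(n(n-1)/2) = (12 - 3)/15 = 0.600000.
Step 4: Exact two-sided p-value (enumerate n! = 720 permutations of y under H0): p = 0.136111.
Step 5: alpha = 0.05. fail to reject H0.

tau_b = 0.6000 (C=12, D=3), p = 0.136111, fail to reject H0.


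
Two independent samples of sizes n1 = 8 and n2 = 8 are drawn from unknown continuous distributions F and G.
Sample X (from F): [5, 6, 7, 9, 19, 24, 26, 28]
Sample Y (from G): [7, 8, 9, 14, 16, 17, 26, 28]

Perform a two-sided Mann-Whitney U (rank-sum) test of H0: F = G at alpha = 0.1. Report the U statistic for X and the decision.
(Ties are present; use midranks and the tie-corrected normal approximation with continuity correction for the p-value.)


Step 1: Combine and sort all 16 observations; assign midranks.
sorted (value, group): (5,X), (6,X), (7,X), (7,Y), (8,Y), (9,X), (9,Y), (14,Y), (16,Y), (17,Y), (19,X), (24,X), (26,X), (26,Y), (28,X), (28,Y)
ranks: 5->1, 6->2, 7->3.5, 7->3.5, 8->5, 9->6.5, 9->6.5, 14->8, 16->9, 17->10, 19->11, 24->12, 26->13.5, 26->13.5, 28->15.5, 28->15.5
Step 2: Rank sum for X: R1 = 1 + 2 + 3.5 + 6.5 + 11 + 12 + 13.5 + 15.5 = 65.
Step 3: U_X = R1 - n1(n1+1)/2 = 65 - 8*9/2 = 65 - 36 = 29.
       U_Y = n1*n2 - U_X = 64 - 29 = 35.
Step 4: Ties are present, so use the tie-corrected normal approximation (with continuity correction) for the p-value.
Step 5: p-value = 0.792298; compare to alpha = 0.1. fail to reject H0.

U_X = 29, p = 0.792298, fail to reject H0 at alpha = 0.1.


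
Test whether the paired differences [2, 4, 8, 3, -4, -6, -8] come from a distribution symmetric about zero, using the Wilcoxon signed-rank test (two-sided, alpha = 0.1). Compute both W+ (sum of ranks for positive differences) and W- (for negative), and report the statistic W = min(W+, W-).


Step 1: Drop any zero differences (none here) and take |d_i|.
|d| = [2, 4, 8, 3, 4, 6, 8]
Step 2: Midrank |d_i| (ties get averaged ranks).
ranks: |2|->1, |4|->3.5, |8|->6.5, |3|->2, |4|->3.5, |6|->5, |8|->6.5
Step 3: Attach original signs; sum ranks with positive sign and with negative sign.
W+ = 1 + 3.5 + 6.5 + 2 = 13
W- = 3.5 + 5 + 6.5 = 15
(Check: W+ + W- = 28 should equal n(n+1)/2 = 28.)
Step 4: Test statistic W = min(W+, W-) = 13.
Step 5: Ties in |d|, so use the tie-corrected normal approximation.
        E[W] = n(n+1)/4 = 7*8/4 = 14.
        Tie groups: |d|=4 (t=2), |d|=8 (t=2); sum(t^3 - t) = 12.
        Var[W] = n(n+1)(2n+1)/24 - sum(t^3-t)/48 = 840/24 - 12/48 = 34.75.
        z = (W - E[W]) / sqrt(Var[W]) = (13 - 14) / 5.8949 = -0.1696.
        Two-sided p = 2*Phi(z) = 0.865295.
Step 6: alpha = 0.1. fail to reject H0.

W+ = 13, W- = 15, W = min = 13, p = 0.865295, fail to reject H0.


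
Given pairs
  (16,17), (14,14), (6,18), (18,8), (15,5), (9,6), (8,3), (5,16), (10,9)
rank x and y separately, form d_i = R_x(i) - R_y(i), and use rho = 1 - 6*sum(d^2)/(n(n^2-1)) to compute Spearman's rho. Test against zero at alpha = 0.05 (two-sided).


Step 1: Rank x and y separately (midranks; no ties here).
rank(x): 16->8, 14->6, 6->2, 18->9, 15->7, 9->4, 8->3, 5->1, 10->5
rank(y): 17->8, 14->6, 18->9, 8->4, 5->2, 6->3, 3->1, 16->7, 9->5
Step 2: d_i = R_x(i) - R_y(i); compute d_i^2.
  (8-8)^2=0, (6-6)^2=0, (2-9)^2=49, (9-4)^2=25, (7-2)^2=25, (4-3)^2=1, (3-1)^2=4, (1-7)^2=36, (5-5)^2=0
sum(d^2) = 140.
Step 3: rho = 1 - 6*140 / (9*(9^2 - 1)) = 1 - 840/720 = -0.166667.
Step 4: Under H0, t = rho * sqrt((n-2)/(1-rho^2)) = -0.4472 ~ t(7).
Step 5: Two-sided p-value from the t-distribution with 7 df = 0.668231.
Step 6: alpha = 0.05. fail to reject H0.

rho = -0.1667, p = 0.668231, fail to reject H0 at alpha = 0.05.


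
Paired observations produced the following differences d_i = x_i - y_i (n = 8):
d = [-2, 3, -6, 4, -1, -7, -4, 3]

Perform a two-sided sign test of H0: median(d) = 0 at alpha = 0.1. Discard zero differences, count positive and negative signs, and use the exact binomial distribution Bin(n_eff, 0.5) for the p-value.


Step 1: Discard zero differences. Original n = 8; n_eff = number of nonzero differences = 8.
Nonzero differences (with sign): -2, +3, -6, +4, -1, -7, -4, +3
Step 2: Count signs: positive = 3, negative = 5.
Step 3: Under H0: P(positive) = 0.5, so the number of positives S ~ Bin(8, 0.5).
Step 4: Two-sided exact p-value = sum of Bin(8,0.5) probabilities at or below the observed probability = 0.726562.
Step 5: alpha = 0.1. fail to reject H0.

n_eff = 8, pos = 3, neg = 5, p = 0.726562, fail to reject H0.


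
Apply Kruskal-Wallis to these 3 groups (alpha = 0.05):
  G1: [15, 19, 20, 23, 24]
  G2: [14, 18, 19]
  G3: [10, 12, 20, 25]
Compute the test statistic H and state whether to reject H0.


Step 1: Combine all N = 12 observations and assign midranks.
sorted (value, group, rank): (10,G3,1), (12,G3,2), (14,G2,3), (15,G1,4), (18,G2,5), (19,G1,6.5), (19,G2,6.5), (20,G1,8.5), (20,G3,8.5), (23,G1,10), (24,G1,11), (25,G3,12)
Step 2: Sum ranks within each group.
R_1 = 40 (n_1 = 5)
R_2 = 14.5 (n_2 = 3)
R_3 = 23.5 (n_3 = 4)
Step 3: H = 12/(N(N+1)) * sum(R_i^2/n_i) - 3(N+1)
     = 12/(12*13) * (40^2/5 + 14.5^2/3 + 23.5^2/4) - 3*13
     = 0.076923 * 528.146 - 39
     = 1.626603.
Step 4: Ties present; correction factor C = 1 - 12/(12^3 - 12) = 0.993007. Corrected H = 1.626603 / 0.993007 = 1.638058.
Step 5: Under H0, H ~ chi^2(2); p-value = 0.440860.
Step 6: alpha = 0.05. fail to reject H0.

H = 1.6381, df = 2, p = 0.440860, fail to reject H0.


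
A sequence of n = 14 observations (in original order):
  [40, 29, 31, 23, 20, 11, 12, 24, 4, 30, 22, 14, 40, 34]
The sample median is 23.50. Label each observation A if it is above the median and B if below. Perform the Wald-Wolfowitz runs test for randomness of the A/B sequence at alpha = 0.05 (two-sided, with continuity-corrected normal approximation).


Step 1: Compute median = 23.50; label A = above, B = below.
Labels in order: AAABBBBABABBAA  (n_A = 7, n_B = 7)
Step 2: Count runs R = 7.
Step 3: Under H0 (random ordering), E[R] = 2*n_A*n_B/(n_A+n_B) + 1 = 2*7*7/14 + 1 = 8.0000.
        Var[R] = 2*n_A*n_B*(2*n_A*n_B - n_A - n_B) / ((n_A+n_B)^2 * (n_A+n_B-1)) = 8232/2548 = 3.2308.
        SD[R] = 1.7974.
Step 4: Continuity-corrected z = (R + 0.5 - E[R]) / SD[R] = (7 + 0.5 - 8.0000) / 1.7974 = -0.2782.
Step 5: Two-sided p-value via normal approximation = 2*(1 - Phi(|z|)) = 0.780879.
Step 6: alpha = 0.05. fail to reject H0.

R = 7, z = -0.2782, p = 0.780879, fail to reject H0.


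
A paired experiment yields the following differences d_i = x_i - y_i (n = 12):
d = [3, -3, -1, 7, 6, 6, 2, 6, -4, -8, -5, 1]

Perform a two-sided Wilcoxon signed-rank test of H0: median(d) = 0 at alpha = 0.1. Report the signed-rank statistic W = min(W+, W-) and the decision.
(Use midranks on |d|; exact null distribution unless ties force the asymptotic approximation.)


Step 1: Drop any zero differences (none here) and take |d_i|.
|d| = [3, 3, 1, 7, 6, 6, 2, 6, 4, 8, 5, 1]
Step 2: Midrank |d_i| (ties get averaged ranks).
ranks: |3|->4.5, |3|->4.5, |1|->1.5, |7|->11, |6|->9, |6|->9, |2|->3, |6|->9, |4|->6, |8|->12, |5|->7, |1|->1.5
Step 3: Attach original signs; sum ranks with positive sign and with negative sign.
W+ = 4.5 + 11 + 9 + 9 + 3 + 9 + 1.5 = 47
W- = 4.5 + 1.5 + 6 + 12 + 7 = 31
(Check: W+ + W- = 78 should equal n(n+1)/2 = 78.)
Step 4: Test statistic W = min(W+, W-) = 31.
Step 5: Ties in |d|, so use the tie-corrected normal approximation.
        E[W] = n(n+1)/4 = 12*13/4 = 39.
        Tie groups: |d|=1 (t=2), |d|=3 (t=2), |d|=6 (t=3); sum(t^3 - t) = 36.
        Var[W] = n(n+1)(2n+1)/24 - sum(t^3-t)/48 = 3900/24 - 36/48 = 161.75.
        z = (W - E[W]) / sqrt(Var[W]) = (31 - 39) / 12.7181 = -0.6290.
        Two-sided p = 2*Phi(z) = 0.529333.
Step 6: alpha = 0.1. fail to reject H0.

W+ = 47, W- = 31, W = min = 31, p = 0.529333, fail to reject H0.


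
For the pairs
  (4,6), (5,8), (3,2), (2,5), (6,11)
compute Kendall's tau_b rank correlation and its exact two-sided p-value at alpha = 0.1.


Step 1: Enumerate the 10 unordered pairs (i,j) with i<j and classify each by sign(x_j-x_i) * sign(y_j-y_i).
  (1,2):dx=+1,dy=+2->C; (1,3):dx=-1,dy=-4->C; (1,4):dx=-2,dy=-1->C; (1,5):dx=+2,dy=+5->C
  (2,3):dx=-2,dy=-6->C; (2,4):dx=-3,dy=-3->C; (2,5):dx=+1,dy=+3->C; (3,4):dx=-1,dy=+3->D
  (3,5):dx=+3,dy=+9->C; (4,5):dx=+4,dy=+6->C
Step 2: C = 9, D = 1, total pairs = 10.
Step 3: tau = (C - D)/(n(n-1)/2) = (9 - 1)/10 = 0.800000.
Step 4: Exact two-sided p-value (enumerate n! = 120 permutations of y under H0): p = 0.083333.
Step 5: alpha = 0.1. reject H0.

tau_b = 0.8000 (C=9, D=1), p = 0.083333, reject H0.


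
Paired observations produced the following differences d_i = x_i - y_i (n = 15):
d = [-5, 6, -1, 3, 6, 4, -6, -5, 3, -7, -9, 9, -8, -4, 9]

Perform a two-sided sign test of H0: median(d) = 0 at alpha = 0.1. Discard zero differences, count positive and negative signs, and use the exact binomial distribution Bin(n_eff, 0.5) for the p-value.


Step 1: Discard zero differences. Original n = 15; n_eff = number of nonzero differences = 15.
Nonzero differences (with sign): -5, +6, -1, +3, +6, +4, -6, -5, +3, -7, -9, +9, -8, -4, +9
Step 2: Count signs: positive = 7, negative = 8.
Step 3: Under H0: P(positive) = 0.5, so the number of positives S ~ Bin(15, 0.5).
Step 4: Two-sided exact p-value = sum of Bin(15,0.5) probabilities at or below the observed probability = 1.000000.
Step 5: alpha = 0.1. fail to reject H0.

n_eff = 15, pos = 7, neg = 8, p = 1.000000, fail to reject H0.


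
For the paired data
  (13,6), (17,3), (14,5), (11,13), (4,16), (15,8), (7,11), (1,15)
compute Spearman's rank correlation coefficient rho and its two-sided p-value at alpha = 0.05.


Step 1: Rank x and y separately (midranks; no ties here).
rank(x): 13->5, 17->8, 14->6, 11->4, 4->2, 15->7, 7->3, 1->1
rank(y): 6->3, 3->1, 5->2, 13->6, 16->8, 8->4, 11->5, 15->7
Step 2: d_i = R_x(i) - R_y(i); compute d_i^2.
  (5-3)^2=4, (8-1)^2=49, (6-2)^2=16, (4-6)^2=4, (2-8)^2=36, (7-4)^2=9, (3-5)^2=4, (1-7)^2=36
sum(d^2) = 158.
Step 3: rho = 1 - 6*158 / (8*(8^2 - 1)) = 1 - 948/504 = -0.880952.
Step 4: Under H0, t = rho * sqrt((n-2)/(1-rho^2)) = -4.5601 ~ t(6).
Step 5: Two-sided p-value from the t-distribution with 6 df = 0.003850.
Step 6: alpha = 0.05. reject H0.

rho = -0.8810, p = 0.003850, reject H0 at alpha = 0.05.


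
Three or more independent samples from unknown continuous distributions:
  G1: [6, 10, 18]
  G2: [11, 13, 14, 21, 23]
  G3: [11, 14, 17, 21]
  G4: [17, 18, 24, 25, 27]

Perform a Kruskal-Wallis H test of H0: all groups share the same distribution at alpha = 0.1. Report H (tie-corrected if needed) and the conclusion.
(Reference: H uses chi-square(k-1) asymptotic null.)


Step 1: Combine all N = 17 observations and assign midranks.
sorted (value, group, rank): (6,G1,1), (10,G1,2), (11,G2,3.5), (11,G3,3.5), (13,G2,5), (14,G2,6.5), (14,G3,6.5), (17,G3,8.5), (17,G4,8.5), (18,G1,10.5), (18,G4,10.5), (21,G2,12.5), (21,G3,12.5), (23,G2,14), (24,G4,15), (25,G4,16), (27,G4,17)
Step 2: Sum ranks within each group.
R_1 = 13.5 (n_1 = 3)
R_2 = 41.5 (n_2 = 5)
R_3 = 31 (n_3 = 4)
R_4 = 67 (n_4 = 5)
Step 3: H = 12/(N(N+1)) * sum(R_i^2/n_i) - 3(N+1)
     = 12/(17*18) * (13.5^2/3 + 41.5^2/5 + 31^2/4 + 67^2/5) - 3*18
     = 0.039216 * 1543.25 - 54
     = 6.519608.
Step 4: Ties present; correction factor C = 1 - 30/(17^3 - 17) = 0.993873. Corrected H = 6.519608 / 0.993873 = 6.559803.
Step 5: Under H0, H ~ chi^2(3); p-value = 0.087334.
Step 6: alpha = 0.1. reject H0.

H = 6.5598, df = 3, p = 0.087334, reject H0.


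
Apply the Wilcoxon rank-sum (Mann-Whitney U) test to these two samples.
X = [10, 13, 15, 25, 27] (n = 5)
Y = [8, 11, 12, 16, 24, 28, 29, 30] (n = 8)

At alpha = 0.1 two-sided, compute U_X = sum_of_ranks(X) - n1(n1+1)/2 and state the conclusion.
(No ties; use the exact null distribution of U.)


Step 1: Combine and sort all 13 observations; assign midranks.
sorted (value, group): (8,Y), (10,X), (11,Y), (12,Y), (13,X), (15,X), (16,Y), (24,Y), (25,X), (27,X), (28,Y), (29,Y), (30,Y)
ranks: 8->1, 10->2, 11->3, 12->4, 13->5, 15->6, 16->7, 24->8, 25->9, 27->10, 28->11, 29->12, 30->13
Step 2: Rank sum for X: R1 = 2 + 5 + 6 + 9 + 10 = 32.
Step 3: U_X = R1 - n1(n1+1)/2 = 32 - 5*6/2 = 32 - 15 = 17.
       U_Y = n1*n2 - U_X = 40 - 17 = 23.
Step 4: No ties, so the exact null distribution of U (based on enumerating the C(13,5) = 1287 equally likely rank assignments) gives the two-sided p-value.
Step 5: p-value = 0.724165; compare to alpha = 0.1. fail to reject H0.

U_X = 17, p = 0.724165, fail to reject H0 at alpha = 0.1.


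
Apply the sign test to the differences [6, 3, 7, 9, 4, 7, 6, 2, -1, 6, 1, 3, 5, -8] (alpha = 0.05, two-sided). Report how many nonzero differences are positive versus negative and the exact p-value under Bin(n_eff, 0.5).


Step 1: Discard zero differences. Original n = 14; n_eff = number of nonzero differences = 14.
Nonzero differences (with sign): +6, +3, +7, +9, +4, +7, +6, +2, -1, +6, +1, +3, +5, -8
Step 2: Count signs: positive = 12, negative = 2.
Step 3: Under H0: P(positive) = 0.5, so the number of positives S ~ Bin(14, 0.5).
Step 4: Two-sided exact p-value = sum of Bin(14,0.5) probabilities at or below the observed probability = 0.012939.
Step 5: alpha = 0.05. reject H0.

n_eff = 14, pos = 12, neg = 2, p = 0.012939, reject H0.


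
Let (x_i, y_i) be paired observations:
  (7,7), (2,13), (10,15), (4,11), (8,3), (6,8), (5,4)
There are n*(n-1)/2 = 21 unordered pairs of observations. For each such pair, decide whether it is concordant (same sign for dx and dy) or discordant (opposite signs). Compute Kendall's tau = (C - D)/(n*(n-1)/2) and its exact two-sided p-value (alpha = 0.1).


Step 1: Enumerate the 21 unordered pairs (i,j) with i<j and classify each by sign(x_j-x_i) * sign(y_j-y_i).
  (1,2):dx=-5,dy=+6->D; (1,3):dx=+3,dy=+8->C; (1,4):dx=-3,dy=+4->D; (1,5):dx=+1,dy=-4->D
  (1,6):dx=-1,dy=+1->D; (1,7):dx=-2,dy=-3->C; (2,3):dx=+8,dy=+2->C; (2,4):dx=+2,dy=-2->D
  (2,5):dx=+6,dy=-10->D; (2,6):dx=+4,dy=-5->D; (2,7):dx=+3,dy=-9->D; (3,4):dx=-6,dy=-4->C
  (3,5):dx=-2,dy=-12->C; (3,6):dx=-4,dy=-7->C; (3,7):dx=-5,dy=-11->C; (4,5):dx=+4,dy=-8->D
  (4,6):dx=+2,dy=-3->D; (4,7):dx=+1,dy=-7->D; (5,6):dx=-2,dy=+5->D; (5,7):dx=-3,dy=+1->D
  (6,7):dx=-1,dy=-4->C
Step 2: C = 8, D = 13, total pairs = 21.
Step 3: tau = (C - D)/(n(n-1)/2) = (8 - 13)/21 = -0.238095.
Step 4: Exact two-sided p-value (enumerate n! = 5040 permutations of y under H0): p = 0.561905.
Step 5: alpha = 0.1. fail to reject H0.

tau_b = -0.2381 (C=8, D=13), p = 0.561905, fail to reject H0.


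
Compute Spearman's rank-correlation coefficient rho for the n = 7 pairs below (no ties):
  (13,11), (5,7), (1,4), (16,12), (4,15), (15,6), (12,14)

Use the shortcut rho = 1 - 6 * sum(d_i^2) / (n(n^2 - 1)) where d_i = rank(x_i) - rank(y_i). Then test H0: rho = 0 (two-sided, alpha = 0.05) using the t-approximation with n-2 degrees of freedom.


Step 1: Rank x and y separately (midranks; no ties here).
rank(x): 13->5, 5->3, 1->1, 16->7, 4->2, 15->6, 12->4
rank(y): 11->4, 7->3, 4->1, 12->5, 15->7, 6->2, 14->6
Step 2: d_i = R_x(i) - R_y(i); compute d_i^2.
  (5-4)^2=1, (3-3)^2=0, (1-1)^2=0, (7-5)^2=4, (2-7)^2=25, (6-2)^2=16, (4-6)^2=4
sum(d^2) = 50.
Step 3: rho = 1 - 6*50 / (7*(7^2 - 1)) = 1 - 300/336 = 0.107143.
Step 4: Under H0, t = rho * sqrt((n-2)/(1-rho^2)) = 0.2410 ~ t(5).
Step 5: Two-sided p-value from the t-distribution with 5 df = 0.819151.
Step 6: alpha = 0.05. fail to reject H0.

rho = 0.1071, p = 0.819151, fail to reject H0 at alpha = 0.05.


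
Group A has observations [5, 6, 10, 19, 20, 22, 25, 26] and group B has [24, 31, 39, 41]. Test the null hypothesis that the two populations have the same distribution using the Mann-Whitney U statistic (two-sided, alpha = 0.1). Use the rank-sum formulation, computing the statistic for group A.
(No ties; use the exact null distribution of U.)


Step 1: Combine and sort all 12 observations; assign midranks.
sorted (value, group): (5,X), (6,X), (10,X), (19,X), (20,X), (22,X), (24,Y), (25,X), (26,X), (31,Y), (39,Y), (41,Y)
ranks: 5->1, 6->2, 10->3, 19->4, 20->5, 22->6, 24->7, 25->8, 26->9, 31->10, 39->11, 41->12
Step 2: Rank sum for X: R1 = 1 + 2 + 3 + 4 + 5 + 6 + 8 + 9 = 38.
Step 3: U_X = R1 - n1(n1+1)/2 = 38 - 8*9/2 = 38 - 36 = 2.
       U_Y = n1*n2 - U_X = 32 - 2 = 30.
Step 4: No ties, so the exact null distribution of U (based on enumerating the C(12,8) = 495 equally likely rank assignments) gives the two-sided p-value.
Step 5: p-value = 0.016162; compare to alpha = 0.1. reject H0.

U_X = 2, p = 0.016162, reject H0 at alpha = 0.1.


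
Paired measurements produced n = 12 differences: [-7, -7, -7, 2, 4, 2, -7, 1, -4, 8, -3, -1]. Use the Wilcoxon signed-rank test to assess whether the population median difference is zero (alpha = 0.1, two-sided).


Step 1: Drop any zero differences (none here) and take |d_i|.
|d| = [7, 7, 7, 2, 4, 2, 7, 1, 4, 8, 3, 1]
Step 2: Midrank |d_i| (ties get averaged ranks).
ranks: |7|->9.5, |7|->9.5, |7|->9.5, |2|->3.5, |4|->6.5, |2|->3.5, |7|->9.5, |1|->1.5, |4|->6.5, |8|->12, |3|->5, |1|->1.5
Step 3: Attach original signs; sum ranks with positive sign and with negative sign.
W+ = 3.5 + 6.5 + 3.5 + 1.5 + 12 = 27
W- = 9.5 + 9.5 + 9.5 + 9.5 + 6.5 + 5 + 1.5 = 51
(Check: W+ + W- = 78 should equal n(n+1)/2 = 78.)
Step 4: Test statistic W = min(W+, W-) = 27.
Step 5: Ties in |d|, so use the tie-corrected normal approximation.
        E[W] = n(n+1)/4 = 12*13/4 = 39.
        Tie groups: |d|=1 (t=2), |d|=2 (t=2), |d|=4 (t=2), |d|=7 (t=4); sum(t^3 - t) = 78.
        Var[W] = n(n+1)(2n+1)/24 - sum(t^3-t)/48 = 3900/24 - 78/48 = 160.875.
        z = (W - E[W]) / sqrt(Var[W]) = (27 - 39) / 12.6837 = -0.9461.
        Two-sided p = 2*Phi(z) = 0.344098.
Step 6: alpha = 0.1. fail to reject H0.

W+ = 27, W- = 51, W = min = 27, p = 0.344098, fail to reject H0.


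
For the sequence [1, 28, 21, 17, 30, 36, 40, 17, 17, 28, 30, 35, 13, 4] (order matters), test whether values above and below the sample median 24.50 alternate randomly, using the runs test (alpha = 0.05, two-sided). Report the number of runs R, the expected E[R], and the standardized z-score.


Step 1: Compute median = 24.50; label A = above, B = below.
Labels in order: BABBAAABBAAABB  (n_A = 7, n_B = 7)
Step 2: Count runs R = 7.
Step 3: Under H0 (random ordering), E[R] = 2*n_A*n_B/(n_A+n_B) + 1 = 2*7*7/14 + 1 = 8.0000.
        Var[R] = 2*n_A*n_B*(2*n_A*n_B - n_A - n_B) / ((n_A+n_B)^2 * (n_A+n_B-1)) = 8232/2548 = 3.2308.
        SD[R] = 1.7974.
Step 4: Continuity-corrected z = (R + 0.5 - E[R]) / SD[R] = (7 + 0.5 - 8.0000) / 1.7974 = -0.2782.
Step 5: Two-sided p-value via normal approximation = 2*(1 - Phi(|z|)) = 0.780879.
Step 6: alpha = 0.05. fail to reject H0.

R = 7, z = -0.2782, p = 0.780879, fail to reject H0.


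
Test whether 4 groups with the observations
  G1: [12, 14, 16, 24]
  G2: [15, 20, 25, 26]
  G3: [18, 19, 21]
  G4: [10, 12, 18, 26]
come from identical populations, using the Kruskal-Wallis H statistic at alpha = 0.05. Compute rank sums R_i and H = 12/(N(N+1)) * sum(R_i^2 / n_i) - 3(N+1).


Step 1: Combine all N = 15 observations and assign midranks.
sorted (value, group, rank): (10,G4,1), (12,G1,2.5), (12,G4,2.5), (14,G1,4), (15,G2,5), (16,G1,6), (18,G3,7.5), (18,G4,7.5), (19,G3,9), (20,G2,10), (21,G3,11), (24,G1,12), (25,G2,13), (26,G2,14.5), (26,G4,14.5)
Step 2: Sum ranks within each group.
R_1 = 24.5 (n_1 = 4)
R_2 = 42.5 (n_2 = 4)
R_3 = 27.5 (n_3 = 3)
R_4 = 25.5 (n_4 = 4)
Step 3: H = 12/(N(N+1)) * sum(R_i^2/n_i) - 3(N+1)
     = 12/(15*16) * (24.5^2/4 + 42.5^2/4 + 27.5^2/3 + 25.5^2/4) - 3*16
     = 0.050000 * 1016.27 - 48
     = 2.813542.
Step 4: Ties present; correction factor C = 1 - 18/(15^3 - 15) = 0.994643. Corrected H = 2.813542 / 0.994643 = 2.828695.
Step 5: Under H0, H ~ chi^2(3); p-value = 0.418798.
Step 6: alpha = 0.05. fail to reject H0.

H = 2.8287, df = 3, p = 0.418798, fail to reject H0.


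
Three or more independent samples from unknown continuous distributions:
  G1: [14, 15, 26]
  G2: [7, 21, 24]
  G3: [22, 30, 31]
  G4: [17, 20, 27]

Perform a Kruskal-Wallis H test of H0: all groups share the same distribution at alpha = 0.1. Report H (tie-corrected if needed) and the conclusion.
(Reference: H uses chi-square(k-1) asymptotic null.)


Step 1: Combine all N = 12 observations and assign midranks.
sorted (value, group, rank): (7,G2,1), (14,G1,2), (15,G1,3), (17,G4,4), (20,G4,5), (21,G2,6), (22,G3,7), (24,G2,8), (26,G1,9), (27,G4,10), (30,G3,11), (31,G3,12)
Step 2: Sum ranks within each group.
R_1 = 14 (n_1 = 3)
R_2 = 15 (n_2 = 3)
R_3 = 30 (n_3 = 3)
R_4 = 19 (n_4 = 3)
Step 3: H = 12/(N(N+1)) * sum(R_i^2/n_i) - 3(N+1)
     = 12/(12*13) * (14^2/3 + 15^2/3 + 30^2/3 + 19^2/3) - 3*13
     = 0.076923 * 560.667 - 39
     = 4.128205.
Step 4: No ties, so H is used without correction.
Step 5: Under H0, H ~ chi^2(3); p-value = 0.247949.
Step 6: alpha = 0.1. fail to reject H0.

H = 4.1282, df = 3, p = 0.247949, fail to reject H0.


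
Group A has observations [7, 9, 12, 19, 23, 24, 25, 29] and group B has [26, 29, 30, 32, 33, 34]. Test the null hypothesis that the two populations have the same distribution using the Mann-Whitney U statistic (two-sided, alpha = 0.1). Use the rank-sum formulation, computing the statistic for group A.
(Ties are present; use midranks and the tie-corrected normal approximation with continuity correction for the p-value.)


Step 1: Combine and sort all 14 observations; assign midranks.
sorted (value, group): (7,X), (9,X), (12,X), (19,X), (23,X), (24,X), (25,X), (26,Y), (29,X), (29,Y), (30,Y), (32,Y), (33,Y), (34,Y)
ranks: 7->1, 9->2, 12->3, 19->4, 23->5, 24->6, 25->7, 26->8, 29->9.5, 29->9.5, 30->11, 32->12, 33->13, 34->14
Step 2: Rank sum for X: R1 = 1 + 2 + 3 + 4 + 5 + 6 + 7 + 9.5 = 37.5.
Step 3: U_X = R1 - n1(n1+1)/2 = 37.5 - 8*9/2 = 37.5 - 36 = 1.5.
       U_Y = n1*n2 - U_X = 48 - 1.5 = 46.5.
Step 4: Ties are present, so use the tie-corrected normal approximation (with continuity correction) for the p-value.
Step 5: p-value = 0.004465; compare to alpha = 0.1. reject H0.

U_X = 1.5, p = 0.004465, reject H0 at alpha = 0.1.


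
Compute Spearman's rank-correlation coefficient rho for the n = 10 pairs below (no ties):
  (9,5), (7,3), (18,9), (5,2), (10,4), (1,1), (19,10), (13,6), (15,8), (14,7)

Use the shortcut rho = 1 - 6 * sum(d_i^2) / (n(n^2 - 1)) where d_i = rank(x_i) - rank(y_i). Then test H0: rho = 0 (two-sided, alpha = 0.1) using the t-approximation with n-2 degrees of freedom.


Step 1: Rank x and y separately (midranks; no ties here).
rank(x): 9->4, 7->3, 18->9, 5->2, 10->5, 1->1, 19->10, 13->6, 15->8, 14->7
rank(y): 5->5, 3->3, 9->9, 2->2, 4->4, 1->1, 10->10, 6->6, 8->8, 7->7
Step 2: d_i = R_x(i) - R_y(i); compute d_i^2.
  (4-5)^2=1, (3-3)^2=0, (9-9)^2=0, (2-2)^2=0, (5-4)^2=1, (1-1)^2=0, (10-10)^2=0, (6-6)^2=0, (8-8)^2=0, (7-7)^2=0
sum(d^2) = 2.
Step 3: rho = 1 - 6*2 / (10*(10^2 - 1)) = 1 - 12/990 = 0.987879.
Step 4: Under H0, t = rho * sqrt((n-2)/(1-rho^2)) = 18.0003 ~ t(8).
Step 5: Two-sided p-value from the t-distribution with 8 df = 0.000000.
Step 6: alpha = 0.1. reject H0.

rho = 0.9879, p = 0.000000, reject H0 at alpha = 0.1.


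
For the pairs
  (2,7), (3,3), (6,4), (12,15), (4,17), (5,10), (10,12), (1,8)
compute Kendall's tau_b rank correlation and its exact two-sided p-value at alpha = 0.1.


Step 1: Enumerate the 28 unordered pairs (i,j) with i<j and classify each by sign(x_j-x_i) * sign(y_j-y_i).
  (1,2):dx=+1,dy=-4->D; (1,3):dx=+4,dy=-3->D; (1,4):dx=+10,dy=+8->C; (1,5):dx=+2,dy=+10->C
  (1,6):dx=+3,dy=+3->C; (1,7):dx=+8,dy=+5->C; (1,8):dx=-1,dy=+1->D; (2,3):dx=+3,dy=+1->C
  (2,4):dx=+9,dy=+12->C; (2,5):dx=+1,dy=+14->C; (2,6):dx=+2,dy=+7->C; (2,7):dx=+7,dy=+9->C
  (2,8):dx=-2,dy=+5->D; (3,4):dx=+6,dy=+11->C; (3,5):dx=-2,dy=+13->D; (3,6):dx=-1,dy=+6->D
  (3,7):dx=+4,dy=+8->C; (3,8):dx=-5,dy=+4->D; (4,5):dx=-8,dy=+2->D; (4,6):dx=-7,dy=-5->C
  (4,7):dx=-2,dy=-3->C; (4,8):dx=-11,dy=-7->C; (5,6):dx=+1,dy=-7->D; (5,7):dx=+6,dy=-5->D
  (5,8):dx=-3,dy=-9->C; (6,7):dx=+5,dy=+2->C; (6,8):dx=-4,dy=-2->C; (7,8):dx=-9,dy=-4->C
Step 2: C = 18, D = 10, total pairs = 28.
Step 3: tau = (C - D)/(n(n-1)/2) = (18 - 10)/28 = 0.285714.
Step 4: Exact two-sided p-value (enumerate n! = 40320 permutations of y under H0): p = 0.398760.
Step 5: alpha = 0.1. fail to reject H0.

tau_b = 0.2857 (C=18, D=10), p = 0.398760, fail to reject H0.
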